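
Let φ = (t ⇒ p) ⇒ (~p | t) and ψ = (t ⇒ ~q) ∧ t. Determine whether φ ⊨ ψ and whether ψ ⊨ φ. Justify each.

[⇒] This fails. Under q = F, t = F, p = F, the left side is true but the right side is false.

[⇐] Assume the antecedent. If q is true, the antecedent cannot hold. If q is false, the antecedent forces (q = F, t = T, p = F) or (q = F, t = T, p = T), and (t ⇒ p) ⇒ (~p | t) holds there. Either way (t ⇒ p) ⇒ (~p | t) holds.

Only the reverse direction holds.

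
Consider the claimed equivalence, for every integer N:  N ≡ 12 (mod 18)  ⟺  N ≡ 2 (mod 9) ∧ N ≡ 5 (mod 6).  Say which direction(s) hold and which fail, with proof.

[⇒] This fails: N = 12 gives 12 ≡ 12 (mod 18) but 12 ≡ 3 (mod 9), so the conjunction on the right does not hold.

[⇐] This fails: N = 11 satisfies both congruences on the right (11 ≡ 2 mod 9 and 11 ≡ 5 mod 6) yet 11 ≡ 11 (mod 18), not 12.

Neither direction holds.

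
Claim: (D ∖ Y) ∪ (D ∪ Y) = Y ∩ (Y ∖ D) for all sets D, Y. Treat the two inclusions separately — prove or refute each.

Forward inclusion. This inclusion fails. Take D = {1}, Y = ∅; then 1 ∈ (D ∖ Y) ∪ (D ∪ Y) but 1 ∉ Y ∩ (Y ∖ D).

Reverse inclusion. Let x ∈ Y ∩ (Y ∖ D). Then x ∈ Y and x ∉ D, from which x ∈ (D ∖ Y) ∪ (D ∪ Y).

(⊆) fails; (⊇) holds.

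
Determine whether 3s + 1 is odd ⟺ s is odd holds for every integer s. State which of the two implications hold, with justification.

Neither implication holds.

Forward direction. This fails: s = 6 gives 3s + 1 = 19, which is odd, but 6 is even, not odd.

Converse. This also fails: s = 1 is odd, but 3s + 1 = 4 is even, not odd.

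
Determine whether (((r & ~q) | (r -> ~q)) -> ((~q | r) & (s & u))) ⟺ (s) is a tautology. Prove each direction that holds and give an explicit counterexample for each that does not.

Forward direction. This fails. Under u = F, r = T, q = T, s = F, the left side is true but the right side is false.

Converse. This fails. Under u = F, r = F, q = F, s = T, the left side is false but the right side is true.

Neither implication holds.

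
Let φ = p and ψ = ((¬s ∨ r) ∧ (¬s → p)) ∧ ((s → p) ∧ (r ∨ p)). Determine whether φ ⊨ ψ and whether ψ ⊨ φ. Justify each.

Forward direction. This fails. Under r = F, p = T, s = T, the left side is true but the right side is false.

Converse. Assume the antecedent. If r is true, the antecedent forces (r = T, p = T, s = F) or (r = T, p = T, s = T), and p holds there. If r is false, the antecedent forces (r = F, p = T, s = F), and p holds there. Either way p holds.

Only the reverse direction holds.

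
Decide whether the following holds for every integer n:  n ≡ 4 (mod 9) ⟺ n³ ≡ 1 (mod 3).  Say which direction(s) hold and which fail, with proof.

[⇐] This fails: take n = 1. Then 1³ = 1 ≡ 1 (mod 3), yet 1 ≡ 1 (mod 9), not 4.

[⇒] Suppose n ≡ 4 (mod 9). Then n³ ≡ 4³ = 64 (mod 9), and since 3 ∣ 9, also n³ ≡ 1 (mod 3).

Only the forward direction holds.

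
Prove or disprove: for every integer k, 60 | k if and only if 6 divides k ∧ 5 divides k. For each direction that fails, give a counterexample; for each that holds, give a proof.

Converse. This fails: take k = 30. Both 6 ∣ 30 and 5 ∣ 30, yet 30 is not a multiple of 60 (since 30 = 0·60 + 30), so 60 ∤ 30.

Forward direction. If 60 ∣ k, write k = 60q. Since 60 = 10·6, k = 6·(10q), so 6 ∣ k; and since 60 = 12·5, k = 5·(12q), so 5 ∣ k.

Only the forward direction holds.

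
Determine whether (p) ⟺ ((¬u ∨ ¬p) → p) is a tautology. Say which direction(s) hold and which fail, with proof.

Equivalent; both directions hold.

(⇒) Assume the antecedent. If u is true, the antecedent forces (u = T, p = T), and (¬u ∨ ¬p) → p holds there. If u is false, the antecedent forces (u = F, p = T), and (¬u ∨ ¬p) → p holds there. Either way (¬u ∨ ¬p) → p holds.

(⇐) Assume the antecedent. If u is true, the antecedent forces (u = T, p = T), and p holds there. If u is false, the antecedent forces (u = F, p = T), and p holds there. Either way p holds.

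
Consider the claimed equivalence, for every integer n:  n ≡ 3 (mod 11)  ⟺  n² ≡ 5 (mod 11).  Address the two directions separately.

(→) This fails: take n = 3. Then 3 ≡ 3 (mod 11), but 3² = 9 ≡ 9 (mod 11), not 5.

(←) This fails: take n = 4. Then 4² = 16 ≡ 5 (mod 11), yet 4 ≡ 4 (mod 11), not 3.

(⇒) fails and (⇐) fails.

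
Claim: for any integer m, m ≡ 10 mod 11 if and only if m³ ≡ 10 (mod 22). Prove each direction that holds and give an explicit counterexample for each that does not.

Only the converse holds.

[⇒] This fails: take m = 21. Then 21 ≡ 10 (mod 11), but 21³ = 9261 ≡ 21 (mod 22), not 10.

[⇐] Conversely, the residues r modulo 22 with r³ ≡ 10 (mod 22) are exactly {10}, and each is ≡ 10 (mod 11).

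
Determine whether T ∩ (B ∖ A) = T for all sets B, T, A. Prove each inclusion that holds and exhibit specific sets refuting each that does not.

The sets are not equal: only the forward inclusion holds.

(⊆) Let x ∈ T ∩ (B ∖ A). Then x ∈ B ∩ T and x ∉ A, from which x ∈ T.

(⊇) This inclusion fails. Take B = ∅, T = {1}, A = ∅; then 1 ∈ T but 1 ∉ T ∩ (B ∖ A).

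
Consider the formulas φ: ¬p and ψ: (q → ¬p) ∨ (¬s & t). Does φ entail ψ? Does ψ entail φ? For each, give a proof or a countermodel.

(⇒) Assume the antecedent. If p is true, the antecedent cannot hold. If p is false, (q → ¬p) ∨ (¬s & t) reduces to true regardless of the other variables. Either way (q → ¬p) ∨ (¬s & t) holds.

(⇐) This fails. Under p = T, s = F, q = F, t = F, the left side is false but the right side is true.

(⇒) holds; (⇐) fails.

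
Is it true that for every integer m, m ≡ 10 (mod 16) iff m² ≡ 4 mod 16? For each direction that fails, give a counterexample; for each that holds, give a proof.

(⟹) Suppose m ≡ 10 (mod 16). Write m = 16j + 10. Then (16j + 10)² = 256j² + 320j + 100 = 16(16j² + 20j + 6) + 4, so m² ≡ 4 (mod 16).

(⟸) This fails: take m = 2. Then 2² = 4 ≡ 4 (mod 16), yet 2 ≡ 2 (mod 16), not 10.

Only the forward implication holds.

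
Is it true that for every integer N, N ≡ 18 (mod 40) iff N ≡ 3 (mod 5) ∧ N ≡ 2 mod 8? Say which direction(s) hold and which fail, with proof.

Both directions hold.

Forward direction. Suppose N ≡ 18 (mod 40); write N = 40j + 18. Since 5 ∣ 40, reducing mod 5 gives N ≡ 18 ≡ 3 (mod 5); since 8 ∣ 40, reducing mod 8 gives N ≡ 18 ≡ 2 (mod 8).

Converse. If N ≡ 3 (mod 5) and N ≡ 2 (mod 8), then by the Chinese remainder theorem N ≡ 18 (mod 40). This is exactly N ≡ 18 (mod 40).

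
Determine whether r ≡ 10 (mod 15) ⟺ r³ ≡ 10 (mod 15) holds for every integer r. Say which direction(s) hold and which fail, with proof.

(→) Suppose r ≡ 10 (mod 15). Write r = 15j + 10. Then (15j + 10)³ = 3375j³ + 6750j² + 4500j + 1000 = 15(225j³ + 450j² + 300j + 66) + 10, so r³ ≡ 10 (mod 15).

(←) Conversely, suppose r³ ≡ 10 (mod 15). The only residue r in {0, …, 14} with r³ ≡ 10 (mod 15) is r = 10, so r ≡ 10 (mod 15).

Both directions hold.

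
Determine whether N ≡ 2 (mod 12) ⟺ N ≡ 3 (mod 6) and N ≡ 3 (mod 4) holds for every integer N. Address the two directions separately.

Forward direction. This fails: N = 2 gives 2 ≡ 2 (mod 12) but 2 ≡ 2 (mod 6), so the conjunction on the right does not hold.

Converse. This fails: N = 3 satisfies both congruences on the right (3 ≡ 3 mod 6 and 3 ≡ 3 mod 4) yet 3 ≡ 3 (mod 12), not 2.

(⇒) fails and (⇐) fails.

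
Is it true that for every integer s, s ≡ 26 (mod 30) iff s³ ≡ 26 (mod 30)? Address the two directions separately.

Both directions hold.

(→) Suppose s ≡ 26 (mod 30). Write s = 30j + 26. Then (30j + 26)³ = 27000j³ + 70200j² + 60840j + 17576 = 30(900j³ + 2340j² + 2028j + 585) + 26, so s³ ≡ 26 (mod 30).

(←) Conversely, suppose s³ ≡ 26 (mod 30). The only residue r in {0, …, 29} with r³ ≡ 26 (mod 30) is r = 26, so s ≡ 26 (mod 30).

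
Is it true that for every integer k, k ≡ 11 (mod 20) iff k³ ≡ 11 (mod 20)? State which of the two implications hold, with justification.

Both directions hold.

[⇒] Suppose k ≡ 11 (mod 20). Write k = 20j + 11. Then (20j + 11)³ = 8000j³ + 13200j² + 7260j + 1331 = 20(400j³ + 660j² + 363j + 66) + 11, so k³ ≡ 11 (mod 20).

[⇐] Conversely, suppose k³ ≡ 11 (mod 20). The only residue r in {0, …, 19} with r³ ≡ 11 (mod 20) is r = 11, so k ≡ 11 (mod 20).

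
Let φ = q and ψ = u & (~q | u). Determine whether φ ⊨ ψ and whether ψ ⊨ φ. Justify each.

Neither direction holds.

Forward direction. This fails. Under q = T, u = F, the left side is true but the right side is false.

Converse. This fails. Under q = F, u = T, the left side is false but the right side is true.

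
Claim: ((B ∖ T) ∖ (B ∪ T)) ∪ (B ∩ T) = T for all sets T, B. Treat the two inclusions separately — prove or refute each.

(⊆) Let x ∈ ((B ∖ T) ∖ (B ∪ T)) ∪ (B ∩ T). Then x ∈ T ∩ B, from which x ∈ T.

(⊇) This inclusion fails. Take T = {1}, B = ∅; then 1 ∈ T but 1 ∉ ((B ∖ T) ∖ (B ∪ T)) ∪ (B ∩ T).

(⊆) holds; (⊇) fails.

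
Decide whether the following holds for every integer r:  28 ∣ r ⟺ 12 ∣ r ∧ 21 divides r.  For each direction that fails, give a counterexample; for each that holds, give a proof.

(⇒) This fails: take r = 28. Certainly 28 ∣ 28, but 12 ∤ 28.

(⇐) Suppose 12 ∣ r and 21 ∣ r. Any common multiple of 12 and 21 is a multiple of their lcm; here lcm(12, 21) = 12·21/gcd(12, 21) = 252/3 = 84, so 84 ∣ r. Since 28 ∣ 84, it follows that 28 ∣ r.

Not equivalent: only (⇐) holds.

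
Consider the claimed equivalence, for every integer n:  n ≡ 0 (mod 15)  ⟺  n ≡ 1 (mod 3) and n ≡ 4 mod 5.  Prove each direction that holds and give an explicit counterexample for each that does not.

(⇒) This fails: n = 0 gives 0 ≡ 0 (mod 15) but 0 ≡ 0 (mod 3), so the conjunction on the right does not hold.

(⇐) This fails: n = 4 satisfies both congruences on the right (4 ≡ 1 mod 3 and 4 ≡ 4 mod 5) yet 4 ≡ 4 (mod 15), not 0.

(⇒) fails and (⇐) fails.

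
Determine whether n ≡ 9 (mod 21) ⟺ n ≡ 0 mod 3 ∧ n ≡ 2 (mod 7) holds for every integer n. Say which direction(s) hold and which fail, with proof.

(⇒) Suppose n ≡ 9 (mod 21); write n = 21j + 9. Since 3 ∣ 21, reducing mod 3 gives n ≡ 9 ≡ 0 (mod 3); since 7 ∣ 21, reducing mod 7 gives n ≡ 9 ≡ 2 (mod 7).

(⇐) Conversely, if n ≡ 0 (mod 3) and n ≡ 2 (mod 7), then by the Chinese remainder theorem n ≡ 9 (mod 21). This is exactly n ≡ 9 (mod 21).

Both directions hold.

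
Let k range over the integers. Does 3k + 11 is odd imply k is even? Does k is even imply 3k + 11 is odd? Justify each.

Equivalent; both directions hold.

(→) Suppose 3k + 11 is odd. Since 3 is odd, 3k and k have the same parity, so 3k + 11 ≡ k + 11 (mod 2). As 11 is odd, 3k + 11 is odd exactly when k is even. Thus k is even.

(←) Conversely, suppose k is even; write k = 2j. Then 3k + 11 = 3·(2j) + 11 = 2·3j + 11, which is odd.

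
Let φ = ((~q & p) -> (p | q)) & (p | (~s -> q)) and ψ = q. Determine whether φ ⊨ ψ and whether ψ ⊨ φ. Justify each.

The forward direction fails; the converse holds.

(←) Assume the antecedent. If p is true, the consequent reduces to true regardless of the other variables. If p is false, the antecedent forces (p = F, s = F, q = T) or (p = F, s = T, q = T), and the consequent holds there. Either way the consequent holds.

(→) This fails. Under p = T, s = F, q = F, the left side is true but the right side is false.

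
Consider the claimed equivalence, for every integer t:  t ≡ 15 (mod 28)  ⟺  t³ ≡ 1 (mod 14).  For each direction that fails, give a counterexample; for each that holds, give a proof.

[⇒] Suppose t ≡ 15 (mod 28). Then t³ ≡ 15³ = 3375 (mod 28), and since 14 ∣ 28, also t³ ≡ 1 (mod 14).

[⇐] This fails: take t = 1. Then 1³ = 1 ≡ 1 (mod 14), yet 1 ≡ 1 (mod 28), not 15.

Only the forward implication holds.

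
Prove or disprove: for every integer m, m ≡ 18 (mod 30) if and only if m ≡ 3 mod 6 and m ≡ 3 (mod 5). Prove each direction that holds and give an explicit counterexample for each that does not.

Both directions fail.

Forward direction. This fails: m = 18 gives 18 ≡ 18 (mod 30) but 18 ≡ 0 (mod 6), so the conjunction on the right does not hold.

Converse. This fails: m = 3 satisfies both congruences on the right (3 ≡ 3 mod 6 and 3 ≡ 3 mod 5) yet 3 ≡ 3 (mod 30), not 18.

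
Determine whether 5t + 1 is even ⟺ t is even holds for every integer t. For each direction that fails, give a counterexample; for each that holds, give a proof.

[⇒] This fails: t = 3 gives 5t + 1 = 16, which is even, but 3 is odd, not even.

[⇐] This also fails: t = 6 is even, but 5t + 1 = 31 is odd, not even.

(⇒) fails and (⇐) fails.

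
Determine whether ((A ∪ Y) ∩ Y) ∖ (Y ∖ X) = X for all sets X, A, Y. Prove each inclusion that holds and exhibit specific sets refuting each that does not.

The sets are not equal: only the forward inclusion holds.

(⟸) This inclusion fails. Take X = {1}, A = ∅, Y = ∅; then 1 ∈ X but 1 ∉ ((A ∪ Y) ∩ Y) ∖ (Y ∖ X).

(⟹) Let x ∈ ((A ∪ Y) ∩ Y) ∖ (Y ∖ X). Then either x ∈ X ∩ Y and x ∉ A; or x ∈ X ∩ A ∩ Y. In each case x ∈ X, so ((A ∪ Y) ∩ Y) ∖ (Y ∖ X) ⊆ X.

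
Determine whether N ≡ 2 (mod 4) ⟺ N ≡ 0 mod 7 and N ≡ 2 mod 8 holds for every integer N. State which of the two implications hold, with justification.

Converse. If N ≡ 0 (mod 7) and N ≡ 2 (mod 8), then by the Chinese remainder theorem N ≡ 42 (mod 56). Since 42 ≡ 2 (mod 4) and 4 ∣ 56, we get N ≡ 2 (mod 4).

Forward direction. This fails: N = 2 gives 2 ≡ 2 (mod 4) but 2 ≡ 2 (mod 7), so the conjunction on the right does not hold.

(⇒) fails; (⇐) holds.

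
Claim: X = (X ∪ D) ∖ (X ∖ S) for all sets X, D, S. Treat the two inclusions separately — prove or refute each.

(⊆) fails and (⊇) fails.

Forward inclusion. This inclusion fails. Take X = {1}, D = ∅, S = ∅; then 1 ∈ X but 1 ∉ (X ∪ D) ∖ (X ∖ S).

Reverse inclusion. This inclusion fails. Take X = ∅, D = {1}, S = ∅; then 1 ∈ (X ∪ D) ∖ (X ∖ S) but 1 ∉ X.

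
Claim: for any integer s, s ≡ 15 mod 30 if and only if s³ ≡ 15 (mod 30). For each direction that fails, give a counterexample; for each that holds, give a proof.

Both directions hold.

[⇒] Suppose s ≡ 15 mod 30. Write s = 30j + 15. Then (30j + 15)³ = 27000j³ + 40500j² + 20250j + 3375 = 30(900j³ + 1350j² + 675j + 112) + 15, so s³ ≡ 15 (mod 30).

[⇐] Conversely, suppose s³ ≡ 15 (mod 30). The only residue r in {0, …, 29} with r³ ≡ 15 (mod 30) is r = 15, so s ≡ 15 (mod 30).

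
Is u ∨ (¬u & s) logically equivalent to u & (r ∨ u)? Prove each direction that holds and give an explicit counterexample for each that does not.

Only the converse holds.

(⇒) This fails. Under s = T, u = F, r = F, the left side is true but the right side is false.

(⇐) Assume the antecedent. If s is true, u ∨ (¬u & s) reduces to true regardless of the other variables. If s is false, the antecedent forces (s = F, u = T, r = F) or (s = F, u = T, r = T), and u ∨ (¬u & s) holds there. Either way u ∨ (¬u & s) holds.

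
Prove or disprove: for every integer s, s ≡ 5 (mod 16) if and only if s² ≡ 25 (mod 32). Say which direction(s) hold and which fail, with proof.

(⇒) holds; (⇐) fails.

(→) Suppose s ≡ 5 (mod 16). Working modulo 32, s ∈ {5, 21}; for each such r, r² ≡ 25 (mod 32).

(←) This fails: take s = 11. Then 11² = 121 ≡ 25 (mod 32), yet 11 ≡ 11 (mod 16), not 5.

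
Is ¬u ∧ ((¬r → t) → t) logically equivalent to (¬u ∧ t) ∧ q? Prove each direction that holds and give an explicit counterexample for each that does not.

Not equivalent: only (⇐) holds.

(⟸) Assume the antecedent. If t is true, the antecedent forces (t = T, q = T, r = F, u = F) or (t = T, q = T, r = T, u = F), and ¬u ∧ ((¬r → t) → t) holds there. If t is false, the antecedent cannot hold. Either way ¬u ∧ ((¬r → t) → t) holds.

(⟹) This fails. Under t = F, q = F, r = F, u = F, the left side is true but the right side is false.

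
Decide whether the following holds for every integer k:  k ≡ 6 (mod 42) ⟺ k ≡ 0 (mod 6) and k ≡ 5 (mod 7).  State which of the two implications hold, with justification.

Forward direction. This fails: k = 6 gives 6 ≡ 6 (mod 42) but 6 ≡ 6 (mod 7), so the conjunction on the right does not hold.

Converse. This fails: k = 12 satisfies both congruences on the right (12 ≡ 0 mod 6 and 12 ≡ 5 mod 7) yet 12 ≡ 12 (mod 42), not 6.

Both directions fail.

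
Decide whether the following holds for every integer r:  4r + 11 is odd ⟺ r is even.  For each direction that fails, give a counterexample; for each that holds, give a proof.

(→) This fails: take r = 1. Then 4r + 11 = 15, which is odd, yet r = 1 is odd, not even.

(←) Suppose r is even. Since 4 is even, 4r is even for every r, so 4r + 11 has the same parity as 11, which is odd. Hence 4r + 11 is odd.

(⇒) fails; (⇐) holds.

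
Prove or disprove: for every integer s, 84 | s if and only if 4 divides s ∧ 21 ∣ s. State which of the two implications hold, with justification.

Both directions hold; the statement is true.

[⇒] If 84 ∣ s, write s = 84q. Since 84 = 21·4, s = 4·(21q), so 4 ∣ s; and since 84 = 4·21, s = 21·(4q), so 21 ∣ s.

[⇐] Suppose 4 ∣ s and 21 ∣ s. Any common multiple of 4 and 21 is a multiple of their lcm; here gcd(4, 21) = 1, so lcm(4, 21) = 4·21 = 84, so 84 ∣ s.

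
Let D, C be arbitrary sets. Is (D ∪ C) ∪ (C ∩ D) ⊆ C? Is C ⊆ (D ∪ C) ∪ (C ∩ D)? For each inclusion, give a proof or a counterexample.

(⊆) This inclusion fails. Take D = {1}, C = ∅; then 1 ∈ (D ∪ C) ∪ (C ∩ D) but 1 ∉ C.

(⊇) Let x ∈ C. Then either x ∈ C and x ∉ D; or x ∈ D ∩ C. In each case x ∈ (D ∪ C) ∪ (C ∩ D), so C ⊆ (D ∪ C) ∪ (C ∩ D).

(⊆) fails; (⊇) holds.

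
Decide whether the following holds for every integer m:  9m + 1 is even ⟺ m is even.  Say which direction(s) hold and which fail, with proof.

Neither implication holds.

[⇒] This fails: m = 7 gives 9m + 1 = 64, which is even, but 7 is odd, not even.

[⇐] This also fails: m = 2 is even, but 9m + 1 = 19 is odd, not even.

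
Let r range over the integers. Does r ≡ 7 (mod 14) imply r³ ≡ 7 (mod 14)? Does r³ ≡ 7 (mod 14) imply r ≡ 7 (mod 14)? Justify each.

Both directions hold; the statement is true.

Forward direction. Suppose r ≡ 7 (mod 14). Write r = 14j + 7. Then (14j + 7)³ = 2744j³ + 4116j² + 2058j + 343 = 14(196j³ + 294j² + 147j + 24) + 7, so r³ ≡ 7 (mod 14).

Converse. Suppose r³ ≡ 7 (mod 14). The only residue r in {0, …, 13} with r³ ≡ 7 (mod 14) is r = 7, so r ≡ 7 (mod 14).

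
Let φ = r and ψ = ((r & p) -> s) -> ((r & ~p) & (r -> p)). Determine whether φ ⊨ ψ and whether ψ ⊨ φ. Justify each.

(⟹) This fails. Under s = F, r = T, p = F, the left side is true but the right side is false.

(⟸) Assume the antecedent. If s is true, the antecedent cannot hold. If s is false, the antecedent forces (s = F, r = T, p = T), and r holds there. Either way r holds.

Only the reverse direction holds.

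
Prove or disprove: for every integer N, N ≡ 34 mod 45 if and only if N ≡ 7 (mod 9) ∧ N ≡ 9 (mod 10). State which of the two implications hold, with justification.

(⇒) This fails: N = 34 gives 34 ≡ 34 (mod 45) but 34 ≡ 4 (mod 10), so the conjunction on the right does not hold.

(⇐) Conversely, if N ≡ 7 (mod 9) and N ≡ 9 (mod 10), then by the Chinese remainder theorem N ≡ 79 (mod 90). Since 79 ≡ 34 (mod 45) and 45 ∣ 90, we get N ≡ 34 (mod 45).

Not equivalent: only (⇐) holds.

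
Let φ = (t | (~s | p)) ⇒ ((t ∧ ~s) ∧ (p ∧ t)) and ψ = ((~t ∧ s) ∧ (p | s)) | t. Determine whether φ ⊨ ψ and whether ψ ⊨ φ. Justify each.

The forward direction holds; the converse fails.

(⟹) Assume the antecedent. If p is true, the antecedent forces (p = T, t = T, s = F), and ((~t ∧ s) ∧ (p | s)) | t holds there. If p is false, the antecedent forces (p = F, t = F, s = T), and ((~t ∧ s) ∧ (p | s)) | t holds there. Either way ((~t ∧ s) ∧ (p | s)) | t holds.

(⟸) This fails. Under p = F, t = T, s = F, the left side is false but the right side is true.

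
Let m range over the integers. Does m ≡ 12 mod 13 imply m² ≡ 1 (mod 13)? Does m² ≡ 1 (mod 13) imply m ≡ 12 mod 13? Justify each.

(⇒) Suppose m ≡ 12 mod 13. Write m = 13j + 12. Then (13j + 12)² = 169j² + 312j + 144 = 13(13j² + 24j + 11) + 1, so m² ≡ 1 (mod 13).

(⇐) This fails: take m = 1. Then 1² = 1 ≡ 1 (mod 13), yet 1 ≡ 1 (mod 13), not 12.

The forward direction holds; the converse fails.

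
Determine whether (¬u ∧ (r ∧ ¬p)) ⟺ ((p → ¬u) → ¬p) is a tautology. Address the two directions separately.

Only the forward implication holds.

(⟸) This fails. Under u = F, r = F, p = F, the left side is false but the right side is true.

(⟹) Assume the antecedent. If u is true, the antecedent cannot hold. If u is false, the antecedent forces (u = F, r = T, p = F), and (p → ¬u) → ¬p holds there. Either way (p → ¬u) → ¬p holds.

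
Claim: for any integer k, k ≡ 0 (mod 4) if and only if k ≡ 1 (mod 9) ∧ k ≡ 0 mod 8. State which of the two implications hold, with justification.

(⟹) This fails: k = 0 gives 0 ≡ 0 (mod 4) but 0 ≡ 0 (mod 9), so the conjunction on the right does not hold.

(⟸) Conversely, if k ≡ 1 (mod 9) and k ≡ 0 (mod 8), then by the Chinese remainder theorem k ≡ 64 (mod 72). Since 64 ≡ 0 (mod 4) and 4 ∣ 72, we get k ≡ 0 (mod 4).

Only the converse holds.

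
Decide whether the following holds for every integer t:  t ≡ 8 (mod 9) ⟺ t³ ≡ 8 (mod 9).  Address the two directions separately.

(⇐) This fails: take t = 2. Then 2³ = 8 ≡ 8 (mod 9), yet 2 ≡ 2 (mod 9), not 8.

(⇒) Suppose t ≡ 8 (mod 9). Write t = 9j + 8. Then (9j + 8)³ = 729j³ + 1944j² + 1728j + 512 = 9(81j³ + 216j² + 192j + 56) + 8, so t³ ≡ 8 (mod 9).

Only the forward implication holds.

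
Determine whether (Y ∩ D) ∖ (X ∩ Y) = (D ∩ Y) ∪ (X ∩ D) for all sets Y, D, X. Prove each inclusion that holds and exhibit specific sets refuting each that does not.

Forward inclusion. Let x ∈ (Y ∩ D) ∖ (X ∩ Y). Then x ∈ Y ∩ D and x ∉ X, from which x ∈ (D ∩ Y) ∪ (X ∩ D).

Reverse inclusion. This inclusion fails. Take Y = ∅, D = {1}, X = {1}; then 1 ∈ (D ∩ Y) ∪ (X ∩ D) but 1 ∉ (Y ∩ D) ∖ (X ∩ Y).

(⊆) holds; (⊇) fails.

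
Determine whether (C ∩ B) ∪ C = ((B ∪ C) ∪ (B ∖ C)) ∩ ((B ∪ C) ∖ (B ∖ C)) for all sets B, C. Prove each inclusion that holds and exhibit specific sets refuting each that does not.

Forward inclusion. Let x ∈ (C ∩ B) ∪ C. Then either x ∈ C and x ∉ B; or x ∈ B ∩ C. In each case x ∈ ((B ∪ C) ∪ (B ∖ C)) ∩ ((B ∪ C) ∖ (B ∖ C)), so (C ∩ B) ∪ C ⊆ ((B ∪ C) ∪ (B ∖ C)) ∩ ((B ∪ C) ∖ (B ∖ C)).

Reverse inclusion. Let x ∈ ((B ∪ C) ∪ (B ∖ C)) ∩ ((B ∪ C) ∖ (B ∖ C)). Then either x ∈ C and x ∉ B; or x ∈ B ∩ C. In each case x ∈ (C ∩ B) ∪ C, so ((B ∪ C) ∪ (B ∖ C)) ∩ ((B ∪ C) ∖ (B ∖ C)) ⊆ (C ∩ B) ∪ C.

The two sets are equal.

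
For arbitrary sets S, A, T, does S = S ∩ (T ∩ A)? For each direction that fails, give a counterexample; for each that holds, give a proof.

(⟹) This inclusion fails. Take S = {1}, A = ∅, T = ∅; then 1 ∈ S but 1 ∉ S ∩ (T ∩ A).

(⟸) Let x ∈ S ∩ (T ∩ A). Then x ∈ S ∩ A ∩ T, from which x ∈ S.

Only the reverse inclusion holds.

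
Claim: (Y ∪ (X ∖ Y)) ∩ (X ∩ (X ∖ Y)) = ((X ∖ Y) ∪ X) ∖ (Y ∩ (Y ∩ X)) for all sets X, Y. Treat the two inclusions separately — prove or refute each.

(⟹) Let x ∈ (Y ∪ (X ∖ Y)) ∩ (X ∩ (X ∖ Y)). Then x ∈ X and x ∉ Y, from which x ∈ ((X ∖ Y) ∪ X) ∖ (Y ∩ (Y ∩ X)).

(⟸) Let x ∈ ((X ∖ Y) ∪ X) ∖ (Y ∩ (Y ∩ X)). Then x ∈ X and x ∉ Y, from which x ∈ (Y ∪ (X ∖ Y)) ∩ (X ∩ (X ∖ Y)).

Both inclusions hold; the sets are equal.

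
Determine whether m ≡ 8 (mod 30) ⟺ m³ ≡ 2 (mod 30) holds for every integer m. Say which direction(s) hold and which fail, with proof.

Forward direction. Suppose m ≡ 8 (mod 30). Write m = 30j + 8. Then (30j + 8)³ = 27000j³ + 21600j² + 5760j + 512 = 30(900j³ + 720j² + 192j + 17) + 2, so m³ ≡ 2 (mod 30).

Converse. Suppose m³ ≡ 2 (mod 30). The only residue r in {0, …, 29} with r³ ≡ 2 (mod 30) is r = 8, so m ≡ 8 (mod 30).

Both directions hold.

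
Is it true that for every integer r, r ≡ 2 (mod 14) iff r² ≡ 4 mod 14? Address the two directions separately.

(⇒) Suppose r ≡ 2 (mod 14). Write r = 14j + 2. Then (14j + 2)² = 196j² + 56j + 4 = 14(14j² + 4j) + 4, so r² ≡ 4 (mod 14).

(⇐) This fails: take r = 12. Then 12² = 144 ≡ 4 (mod 14), yet 12 ≡ 12 (mod 14), not 2.

Not equivalent: only (⇒) holds.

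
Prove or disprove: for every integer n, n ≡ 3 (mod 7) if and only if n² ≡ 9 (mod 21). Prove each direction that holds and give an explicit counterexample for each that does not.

Forward direction. This fails: take n = 10. Then 10 ≡ 3 (mod 7), but 10² = 100 ≡ 16 (mod 21), not 9.

Converse. This fails: take n = 18. Then 18² = 324 ≡ 9 (mod 21), yet 18 ≡ 4 (mod 7), not 3.

Both directions fail.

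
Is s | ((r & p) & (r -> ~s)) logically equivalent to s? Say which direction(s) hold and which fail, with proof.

Forward direction. This fails. Under p = T, s = F, r = T, the left side is true but the right side is false.

Converse. Assume the antecedent. If p is true, the antecedent forces (p = T, s = T, r = F) or (p = T, s = T, r = T), and s | ((r & p) & (r -> ~s)) holds there. If p is false, the antecedent forces (p = F, s = T, r = F) or (p = F, s = T, r = T), and s | ((r & p) & (r -> ~s)) holds there. Either way s | ((r & p) & (r -> ~s)) holds.

The forward direction fails; the converse holds.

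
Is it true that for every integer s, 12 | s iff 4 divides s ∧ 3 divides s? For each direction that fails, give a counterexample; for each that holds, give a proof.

Forward direction. If 12 ∣ s, write s = 12q. Since 12 = 3·4, s = 4·(3q), so 4 ∣ s; and since 12 = 4·3, s = 3·(4q), so 3 ∣ s.

Converse. Suppose 4 ∣ s and 3 ∣ s. Any common multiple of 4 and 3 is a multiple of their lcm; here gcd(4, 3) = 1, so lcm(4, 3) = 4·3 = 12, so 12 ∣ s.

Both directions hold; the statement is true.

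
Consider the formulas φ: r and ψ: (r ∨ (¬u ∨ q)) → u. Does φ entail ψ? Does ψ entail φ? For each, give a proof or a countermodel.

(⇒) fails and (⇐) fails.

(⇒) This fails. Under r = T, q = F, u = F, the left side is true but the right side is false.

(⇐) This fails. Under r = F, q = F, u = T, the left side is false but the right side is true.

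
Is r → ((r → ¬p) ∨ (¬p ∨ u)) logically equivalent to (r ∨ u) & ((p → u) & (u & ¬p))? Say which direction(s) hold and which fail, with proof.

The forward direction fails; the converse holds.

(⟹) This fails. Under r = F, p = F, u = F, the left side is true but the right side is false.

(⟸) Assume the antecedent. If r is true, the antecedent forces (r = T, p = F, u = T), and r → ((r → ¬p) ∨ (¬p ∨ u)) holds there. If r is false, r → ((r → ¬p) ∨ (¬p ∨ u)) reduces to true regardless of the other variables. Either way r → ((r → ¬p) ∨ (¬p ∨ u)) holds.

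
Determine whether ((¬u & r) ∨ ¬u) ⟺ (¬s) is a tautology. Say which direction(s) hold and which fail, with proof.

(⟹) This fails. Under u = F, r = F, s = T, the left side is true but the right side is false.

(⟸) This fails. Under u = T, r = F, s = F, the left side is false but the right side is true.

(⇒) fails and (⇐) fails.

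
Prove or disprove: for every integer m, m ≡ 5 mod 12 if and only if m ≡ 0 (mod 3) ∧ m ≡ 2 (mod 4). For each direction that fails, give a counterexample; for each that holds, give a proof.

Forward direction. This fails: m = 5 gives 5 ≡ 5 (mod 12) but 5 ≡ 2 (mod 3), so the conjunction on the right does not hold.

Converse. This fails: m = 6 satisfies both congruences on the right (6 ≡ 0 mod 3 and 6 ≡ 2 mod 4) yet 6 ≡ 6 (mod 12), not 5.

(⇒) fails and (⇐) fails.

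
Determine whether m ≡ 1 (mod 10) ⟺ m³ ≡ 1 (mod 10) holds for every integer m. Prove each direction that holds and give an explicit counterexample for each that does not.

(⇒) Suppose m ≡ 1 (mod 10). Write m = 10j + 1. Then (10j + 1)³ = 1000j³ + 300j² + 30j + 1 = 10(100j³ + 30j² + 3j) + 1, so m³ ≡ 1 (mod 10).

(⇐) Conversely, suppose m³ ≡ 1 (mod 10). The only residue r in {0, …, 9} with r³ ≡ 1 (mod 10) is r = 1, so m ≡ 1 (mod 10).

Equivalent; both directions hold.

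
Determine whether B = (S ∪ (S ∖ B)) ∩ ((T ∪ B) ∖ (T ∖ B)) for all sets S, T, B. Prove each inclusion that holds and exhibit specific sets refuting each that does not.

(⊆) This inclusion fails. Take S = ∅, T = ∅, B = {1}; then 1 ∈ B but 1 ∉ (S ∪ (S ∖ B)) ∩ ((T ∪ B) ∖ (T ∖ B)).

(⊇) Let x ∈ (S ∪ (S ∖ B)) ∩ ((T ∪ B) ∖ (T ∖ B)). Then either x ∈ S ∩ B and x ∉ T; or x ∈ S ∩ T ∩ B. In each case x ∈ B, so (S ∪ (S ∖ B)) ∩ ((T ∪ B) ∖ (T ∖ B)) ⊆ B.

The sets are not equal: only the reverse inclusion holds.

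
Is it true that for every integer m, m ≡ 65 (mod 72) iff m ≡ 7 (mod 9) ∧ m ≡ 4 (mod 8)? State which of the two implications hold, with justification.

Neither implication holds.

(⟹) This fails: m = 65 gives 65 ≡ 65 (mod 72) but 65 ≡ 2 (mod 9), so the conjunction on the right does not hold.

(⟸) This fails: m = 52 satisfies both congruences on the right (52 ≡ 7 mod 9 and 52 ≡ 4 mod 8) yet 52 ≡ 52 (mod 72), not 65.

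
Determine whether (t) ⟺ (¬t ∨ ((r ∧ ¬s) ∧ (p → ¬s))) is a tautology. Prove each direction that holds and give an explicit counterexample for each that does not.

(⟹) This fails. Under s = F, p = F, r = F, t = T, the left side is true but the right side is false.

(⟸) This fails. Under s = F, p = F, r = F, t = F, the left side is false but the right side is true.

Both directions fail.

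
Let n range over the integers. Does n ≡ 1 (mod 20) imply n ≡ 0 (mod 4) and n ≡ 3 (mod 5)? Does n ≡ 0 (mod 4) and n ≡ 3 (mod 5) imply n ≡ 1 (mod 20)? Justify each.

Neither implication holds.

(⟹) This fails: n = 1 gives 1 ≡ 1 (mod 20) but 1 ≡ 1 (mod 4), so the conjunction on the right does not hold.

(⟸) This fails: n = 8 satisfies both congruences on the right (8 ≡ 0 mod 4 and 8 ≡ 3 mod 5) yet 8 ≡ 8 (mod 20), not 1.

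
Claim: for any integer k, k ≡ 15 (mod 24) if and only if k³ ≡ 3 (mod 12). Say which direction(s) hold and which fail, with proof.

(→) Suppose k ≡ 15 (mod 24). Then k³ ≡ 15³ = 3375 (mod 24), and since 12 ∣ 24, also k³ ≡ 3 (mod 12).

(←) This fails: take k = 3. Then 3³ = 27 ≡ 3 (mod 12), yet 3 ≡ 3 (mod 24), not 15.

Only the forward direction holds.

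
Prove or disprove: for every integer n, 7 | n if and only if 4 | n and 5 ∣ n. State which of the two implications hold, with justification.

[⇒] This fails: take n = 7. Certainly 7 ∣ 7, but 4 ∤ 7.

[⇐] This fails: take n = 20. Both 4 ∣ 20 and 5 ∣ 20, yet 20 is not a multiple of 7 (since 20 = 2·7 + 6), so 7 ∤ 20.

Neither direction holds.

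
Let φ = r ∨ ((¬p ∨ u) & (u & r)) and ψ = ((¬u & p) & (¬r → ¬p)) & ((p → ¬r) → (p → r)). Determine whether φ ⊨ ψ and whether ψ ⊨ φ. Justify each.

(⟹) This fails. Under u = F, p = F, r = T, the left side is true but the right side is false.

(⟸) Assume the antecedent. If u is true, the antecedent cannot hold. If u is false, the antecedent forces (u = F, p = T, r = T), and r ∨ ((¬p ∨ u) & (u & r)) holds there. Either way r ∨ ((¬p ∨ u) & (u & r)) holds.

(⇒) fails; (⇐) holds.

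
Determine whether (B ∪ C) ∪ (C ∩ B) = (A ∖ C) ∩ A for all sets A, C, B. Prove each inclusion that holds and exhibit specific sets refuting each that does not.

Neither inclusion holds.

(⟹) This inclusion fails. Take A = ∅, C = {1}, B = ∅; then 1 ∈ (B ∪ C) ∪ (C ∩ B) but 1 ∉ (A ∖ C) ∩ A.

(⟸) This inclusion fails. Take A = {1}, C = ∅, B = ∅; then 1 ∈ (A ∖ C) ∩ A but 1 ∉ (B ∪ C) ∪ (C ∩ B).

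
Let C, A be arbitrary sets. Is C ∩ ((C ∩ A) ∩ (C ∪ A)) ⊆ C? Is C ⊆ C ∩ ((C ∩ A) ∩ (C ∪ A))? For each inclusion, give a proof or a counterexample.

Only the forward inclusion holds.

(⟹) Let x ∈ C ∩ ((C ∩ A) ∩ (C ∪ A)). Then x ∈ C ∩ A, from which x ∈ C.

(⟸) This inclusion fails. Take C = {1}, A = ∅; then 1 ∈ C but 1 ∉ C ∩ ((C ∩ A) ∩ (C ∪ A)).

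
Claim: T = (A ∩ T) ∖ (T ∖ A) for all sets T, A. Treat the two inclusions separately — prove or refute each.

(⟹) This inclusion fails. Take T = {1}, A = ∅; then 1 ∈ T but 1 ∉ (A ∩ T) ∖ (T ∖ A).

(⟸) Let x ∈ (A ∩ T) ∖ (T ∖ A). Then x ∈ T ∩ A, from which x ∈ T.

Only the reverse inclusion holds.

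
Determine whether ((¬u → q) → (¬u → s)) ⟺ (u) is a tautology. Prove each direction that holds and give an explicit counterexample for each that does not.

The forward direction fails; the converse holds.

[⇒] This fails. Under s = F, u = F, q = F, the left side is true but the right side is false.

[⇐] Assume the antecedent. If s is true, (¬u → q) → (¬u → s) reduces to true regardless of the other variables. If s is false, the antecedent forces (s = F, u = T, q = F) or (s = F, u = T, q = T), and (¬u → q) → (¬u → s) holds there. Either way (¬u → q) → (¬u → s) holds.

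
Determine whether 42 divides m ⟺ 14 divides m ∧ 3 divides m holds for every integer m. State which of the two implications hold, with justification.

The biconditional holds.

(⟹) If 42 ∣ m, write m = 42q. Since 42 = 3·14, m = 14·(3q), so 14 ∣ m; and since 42 = 14·3, m = 3·(14q), so 3 ∣ m.

(⟸) Suppose 14 ∣ m and 3 ∣ m. Any common multiple of 14 and 3 is a multiple of their lcm; here gcd(14, 3) = 1, so lcm(14, 3) = 14·3 = 42, so 42 ∣ m.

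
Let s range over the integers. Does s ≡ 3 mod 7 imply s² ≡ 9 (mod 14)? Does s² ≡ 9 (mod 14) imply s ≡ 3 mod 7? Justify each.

Both directions fail.

(⇒) This fails: take s = 10. Then 10 ≡ 3 (mod 7), but 10² = 100 ≡ 2 (mod 14), not 9.

(⇐) This fails: take s = 11. Then 11² = 121 ≡ 9 (mod 14), yet 11 ≡ 4 (mod 7), not 3.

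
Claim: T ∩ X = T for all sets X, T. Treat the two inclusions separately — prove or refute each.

Reverse inclusion. This inclusion fails. Take X = ∅, T = {1}; then 1 ∈ T but 1 ∉ T ∩ X.

Forward inclusion. Let x ∈ T ∩ X. Then x ∈ X ∩ T, from which x ∈ T.

The sets are not equal: only the forward inclusion holds.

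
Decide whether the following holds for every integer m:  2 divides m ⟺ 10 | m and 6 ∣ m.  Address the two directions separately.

(→) This fails: take m = 2. Certainly 2 ∣ 2, but 10 ∤ 2.

(←) Suppose 10 ∣ m and 6 ∣ m. Any common multiple of 10 and 6 is a multiple of their lcm; here lcm(10, 6) = 10·6/gcd(10, 6) = 60/2 = 30, so 30 ∣ m. Since 2 ∣ 30, it follows that 2 ∣ m.

(⇒) fails; (⇐) holds.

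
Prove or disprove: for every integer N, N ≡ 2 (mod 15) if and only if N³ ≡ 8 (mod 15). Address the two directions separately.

Equivalent; both directions hold.

[⇒] Suppose N ≡ 2 (mod 15). Write N = 15j + 2. Then (15j + 2)³ = 3375j³ + 1350j² + 180j + 8 = 15(225j³ + 90j² + 12j) + 8, so N³ ≡ 8 (mod 15).

[⇐] Conversely, suppose N³ ≡ 8 (mod 15). The only residue r in {0, …, 14} with r³ ≡ 8 (mod 15) is r = 2, so N ≡ 2 (mod 15).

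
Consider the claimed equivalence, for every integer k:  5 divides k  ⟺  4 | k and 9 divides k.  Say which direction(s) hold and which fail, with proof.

(→) This fails: take k = 5. Certainly 5 ∣ 5, but 4 ∤ 5.

(←) This fails: take k = 36. Both 4 ∣ 36 and 9 ∣ 36, yet 36 is not a multiple of 5 (since 36 = 7·5 + 1), so 5 ∤ 36.

(⇒) fails and (⇐) fails.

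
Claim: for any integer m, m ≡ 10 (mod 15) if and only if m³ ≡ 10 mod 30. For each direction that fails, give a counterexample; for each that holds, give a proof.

(⟹) This fails: take m = 25. Then 25 ≡ 10 (mod 15), but 25³ = 15625 ≡ 25 (mod 30), not 10.

(⟸) Conversely, the residues r modulo 30 with r³ ≡ 10 (mod 30) are exactly {10}, and each is ≡ 10 (mod 15).

The forward direction fails; the converse holds.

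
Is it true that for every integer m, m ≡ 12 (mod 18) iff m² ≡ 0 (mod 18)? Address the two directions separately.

Only the forward direction holds.

[⇒] Suppose m ≡ 12 (mod 18). Write m = 18j + 12. Then (18j + 12)² = 324j² + 432j + 144 = 18(18j² + 24j + 8) + 0, so m² ≡ 0 (mod 18).

[⇐] This fails: take m = 0. Then 0² = 0 ≡ 0 (mod 18), yet 0 ≡ 0 (mod 18), not 12.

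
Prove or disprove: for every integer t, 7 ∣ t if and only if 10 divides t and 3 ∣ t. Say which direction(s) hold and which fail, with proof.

[⇒] This fails: take t = 7. Certainly 7 ∣ 7, but 10 ∤ 7.

[⇐] This fails: take t = 30. Both 10 ∣ 30 and 3 ∣ 30, yet 30 is not a multiple of 7 (since 30 = 4·7 + 2), so 7 ∤ 30.

Neither implication holds.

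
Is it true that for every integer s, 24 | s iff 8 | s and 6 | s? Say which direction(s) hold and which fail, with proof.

[⇒] If 24 ∣ s, write s = 24q. Since 24 = 3·8, s = 8·(3q), so 8 ∣ s; and since 24 = 4·6, s = 6·(4q), so 6 ∣ s.

[⇐] Suppose 8 ∣ s and 6 ∣ s. Any common multiple of 8 and 6 is a multiple of their lcm; here lcm(8, 6) = 8·6/gcd(8, 6) = 48/2 = 24, so 24 ∣ s.

Both implications hold.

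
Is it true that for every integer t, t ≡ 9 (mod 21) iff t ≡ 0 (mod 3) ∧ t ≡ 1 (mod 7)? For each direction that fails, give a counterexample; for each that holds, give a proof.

(⇒) fails and (⇐) fails.

[⇒] This fails: t = 9 gives 9 ≡ 9 (mod 21) but 9 ≡ 2 (mod 7), so the conjunction on the right does not hold.

[⇐] This fails: t = 15 satisfies both congruences on the right (15 ≡ 0 mod 3 and 15 ≡ 1 mod 7) yet 15 ≡ 15 (mod 21), not 9.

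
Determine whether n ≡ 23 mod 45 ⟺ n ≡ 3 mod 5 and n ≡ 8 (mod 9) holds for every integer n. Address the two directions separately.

(⇒) This fails: n = 23 gives 23 ≡ 23 (mod 45) but 23 ≡ 5 (mod 9), so the conjunction on the right does not hold.

(⇐) This fails: n = 8 satisfies both congruences on the right (8 ≡ 3 mod 5 and 8 ≡ 8 mod 9) yet 8 ≡ 8 (mod 45), not 23.

Neither direction holds.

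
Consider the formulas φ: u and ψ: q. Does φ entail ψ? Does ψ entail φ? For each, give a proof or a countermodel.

Neither implication holds.

[⇒] This fails. Under u = T, q = F, the left side is true but the right side is false.

[⇐] This fails. Under u = F, q = T, the left side is false but the right side is true.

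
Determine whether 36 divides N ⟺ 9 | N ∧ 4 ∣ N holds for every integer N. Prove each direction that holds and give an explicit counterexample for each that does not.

[⇐] Suppose 9 ∣ N and 4 ∣ N. Any common multiple of 9 and 4 is a multiple of their lcm; here gcd(9, 4) = 1, so lcm(9, 4) = 9·4 = 36, so 36 ∣ N.

[⇒] If 36 ∣ N, write N = 36q. Since 36 = 4·9, N = 9·(4q), so 9 ∣ N; and since 36 = 9·4, N = 4·(9q), so 4 ∣ N.

Both directions hold; the statement is true.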